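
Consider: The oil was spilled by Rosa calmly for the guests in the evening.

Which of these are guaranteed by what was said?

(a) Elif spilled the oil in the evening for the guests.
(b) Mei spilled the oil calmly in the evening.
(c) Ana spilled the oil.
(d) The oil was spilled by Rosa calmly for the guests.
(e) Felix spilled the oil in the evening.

(d)

(a) Not entailed — the passage has Rosa spilling the oil, not Elif.
(b) Not entailed — the passage has Rosa spilling the oil, not Mei.
(c) Not entailed — the passage has Rosa spilling the oil, not Ana.
(d) Entailed — the original entails any weakening of itself; this just drops 'in the evening'.
(e) Not entailed — the passage has Rosa spilling the oil, not Felix.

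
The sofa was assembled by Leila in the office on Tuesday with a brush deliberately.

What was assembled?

'the sofa' marks the patient of the assembling event.

the sofa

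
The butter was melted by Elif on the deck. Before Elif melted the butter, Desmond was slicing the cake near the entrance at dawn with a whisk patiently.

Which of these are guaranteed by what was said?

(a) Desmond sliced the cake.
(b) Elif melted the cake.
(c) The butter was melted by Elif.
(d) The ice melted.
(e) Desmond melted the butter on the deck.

(a) Not entailed — 'was slicing' is progressive on an accomplishment; it does not entail the completed 'sliced'.
(b) Not entailed — Elif melted the butter, not the cake; the cake belongs to the slicing event.
(c) Entailed — every conjunct here is already in the original melting event.
(d) Not entailed — the butter is what melted, not the ice.
(e) Not entailed — the passage has Elif melting the butter, not Desmond.

(c)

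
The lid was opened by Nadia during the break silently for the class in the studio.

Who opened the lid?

'Nadia' marks the agent of the opening event.

Nadia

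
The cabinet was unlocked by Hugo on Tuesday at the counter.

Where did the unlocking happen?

at the counter

'at the counter' marks the location of the unlocking event.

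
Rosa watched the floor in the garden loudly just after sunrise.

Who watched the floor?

'Rosa' marks the agent of the watching event.

Rosa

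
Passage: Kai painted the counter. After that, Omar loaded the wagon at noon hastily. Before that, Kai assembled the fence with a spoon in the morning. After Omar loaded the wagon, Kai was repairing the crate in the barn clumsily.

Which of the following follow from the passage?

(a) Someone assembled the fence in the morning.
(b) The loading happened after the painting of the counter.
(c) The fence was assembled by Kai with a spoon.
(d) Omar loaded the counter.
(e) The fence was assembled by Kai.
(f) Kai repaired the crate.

(a) Entailed — the original entails any weakening of itself; this just drops 'with a spoon' and generalizes the agent.
(b) Entailed — the narrative places the painting before the loading.
(c) Entailed — every conjunct here is already in the original assembling event.
(d) Not entailed — Omar loaded the wagon, not the counter; the counter belongs to the painting event.
(e) Entailed — this follows by dropping conjuncts from the assembling event's description.
(f) Not entailed — 'was repairing' is progressive on an accomplishment; it does not entail the completed 'repaired'.

(a), (b), (c), (e)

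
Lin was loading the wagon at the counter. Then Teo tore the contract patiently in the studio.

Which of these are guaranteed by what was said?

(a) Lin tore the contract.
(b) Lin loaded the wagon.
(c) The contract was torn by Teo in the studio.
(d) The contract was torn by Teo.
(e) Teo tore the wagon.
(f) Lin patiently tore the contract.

(a) Not entailed — the passage has Teo tearing the contract, not Lin.
(b) Not entailed — 'was loading' is progressive on an accomplishment; it does not entail the completed 'loaded'.
(c) Entailed — this follows by dropping conjuncts from the tearing event's description.
(d) Entailed — this follows by dropping conjuncts from the tearing event's description.
(e) Not entailed — Teo tore the contract, not the wagon; the wagon belongs to the loading event.
(f) Not entailed — the passage has Teo tearing the contract, not Lin.

(c), (d)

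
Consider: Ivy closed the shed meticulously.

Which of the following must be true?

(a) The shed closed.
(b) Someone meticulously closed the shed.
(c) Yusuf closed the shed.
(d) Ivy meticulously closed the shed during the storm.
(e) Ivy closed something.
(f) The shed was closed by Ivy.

(a) Entailed — 'Ivy closed the shed' is causative; it entails the inchoative 'the shed closed'.
(b) Entailed — this follows by dropping conjuncts from the closing event's description.
(c) Not entailed — the passage has Ivy closing the shed, not Yusuf.
(d) Not entailed — 'during the storm' adds information not in the original event.
(e) Entailed — every conjunct here is already in the original closing event.
(f) Entailed — this follows by dropping conjuncts from the closing event's description.

(a), (b), (e), (f)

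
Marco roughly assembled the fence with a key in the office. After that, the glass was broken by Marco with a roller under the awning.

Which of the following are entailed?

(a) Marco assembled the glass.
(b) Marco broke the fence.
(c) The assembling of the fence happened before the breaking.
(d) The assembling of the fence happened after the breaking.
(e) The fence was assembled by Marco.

(a) Not entailed — Marco assembled the fence, not the glass; the glass belongs to the breaking event.
(b) Not entailed — Marco broke the glass, not the fence; the fence belongs to the assembling event.
(c) Entailed — the narrative places the assembling before the breaking.
(d) Not entailed — the narrative places the assembling before the breaking, not after.
(e) Entailed — dropping 'with a key', 'in the office', 'roughly' leaves a sub-description the original still satisfies.

(c), (e)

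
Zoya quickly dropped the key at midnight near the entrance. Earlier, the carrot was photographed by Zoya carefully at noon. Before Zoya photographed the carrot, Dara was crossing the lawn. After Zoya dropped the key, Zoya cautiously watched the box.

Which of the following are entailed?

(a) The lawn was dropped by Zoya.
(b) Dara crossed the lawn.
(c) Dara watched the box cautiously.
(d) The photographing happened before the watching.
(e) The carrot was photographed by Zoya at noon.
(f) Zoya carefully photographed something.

(d), (e), (f)

(a) Not entailed — Zoya dropped the key, not the lawn; the lawn belongs to the crossing event.
(b) Not entailed — 'was crossing' is progressive on an accomplishment; it does not entail the completed 'crossed'.
(c) Not entailed — the passage has Zoya watching the box, not Dara.
(d) Entailed — the narrative places the photographing before the watching.
(e) Entailed — the original entails any weakening of itself; this just drops 'carefully'.
(f) Entailed — this follows by dropping conjuncts from the photographing event's description.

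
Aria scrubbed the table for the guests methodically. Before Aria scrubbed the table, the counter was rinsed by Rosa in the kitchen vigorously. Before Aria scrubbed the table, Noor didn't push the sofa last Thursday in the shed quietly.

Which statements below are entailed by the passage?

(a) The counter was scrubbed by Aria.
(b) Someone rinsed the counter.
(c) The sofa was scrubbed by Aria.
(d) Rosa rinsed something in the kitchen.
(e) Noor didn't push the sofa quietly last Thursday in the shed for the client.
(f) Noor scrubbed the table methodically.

(b), (d), (e)

(a) Not entailed — Aria scrubbed the table, not the counter; the counter belongs to the rinsing event.
(b) Entailed — every conjunct here is already in the original rinsing event.
(c) Not entailed — Aria scrubbed the table, not the sofa; the sofa belongs to the pushing event.
(d) Entailed — dropping 'vigorously' and generalizing the patient leaves a sub-description the original still satisfies.
(e) Entailed — under negation, adding a further restriction is entailed: if no such pushing event occurred, none occurred for the client either.
(f) Not entailed — the passage has Aria scrubbing the table, not Noor.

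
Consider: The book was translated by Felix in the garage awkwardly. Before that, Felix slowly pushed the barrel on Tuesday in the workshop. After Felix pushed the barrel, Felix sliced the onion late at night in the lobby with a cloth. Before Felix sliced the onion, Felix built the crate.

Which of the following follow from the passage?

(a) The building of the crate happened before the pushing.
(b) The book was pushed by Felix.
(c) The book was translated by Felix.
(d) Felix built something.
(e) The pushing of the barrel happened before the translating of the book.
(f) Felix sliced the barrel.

(a) Not entailed — the narrative doesn't order the building relative to the pushing.
(b) Not entailed — Felix pushed the barrel, not the book; the book belongs to the translating event.
(c) Entailed — every conjunct here is already in the original translating event.
(d) Entailed — the original entails any weakening of itself; this just generalizes the patient.
(e) Entailed — the narrative places the pushing before the translating.
(f) Not entailed — Felix sliced the onion, not the barrel; the barrel belongs to the pushing event.

(c), (d), (e)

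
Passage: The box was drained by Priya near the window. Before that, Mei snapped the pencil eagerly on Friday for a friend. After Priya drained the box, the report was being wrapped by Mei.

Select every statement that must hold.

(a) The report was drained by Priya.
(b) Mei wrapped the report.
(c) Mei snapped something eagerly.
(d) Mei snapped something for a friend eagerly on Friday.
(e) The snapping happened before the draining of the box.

(a) Not entailed — Priya drained the box, not the report; the report belongs to the wrapping event.
(b) Not entailed — 'was wrapping' is progressive on an accomplishment; it does not entail the completed 'wrapped'.
(c) Entailed — the original entails any weakening of itself; this just drops 'for a friend', 'on Friday' and generalizes the patient.
(d) Entailed — the original entails any weakening of itself; this just generalizes the patient.
(e) Entailed — the narrative places the snapping before the draining.

(c), (d), (e)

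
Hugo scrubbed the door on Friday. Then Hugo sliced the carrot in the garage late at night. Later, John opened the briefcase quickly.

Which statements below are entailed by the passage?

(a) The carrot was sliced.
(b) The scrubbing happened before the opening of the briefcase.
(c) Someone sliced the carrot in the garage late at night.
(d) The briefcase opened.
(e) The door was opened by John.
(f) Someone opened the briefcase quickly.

(a), (b), (c), (d), (f)

(a) Entailed — dropping 'late at night', 'in the garage' and generalizing the agent leaves a sub-description the original still satisfies.
(b) Entailed — the narrative places the scrubbing before the opening.
(c) Entailed — generalizing the agent leaves a sub-description the original still satisfies.
(d) Entailed — 'John opened the briefcase' is causative; it entails the inchoative 'the briefcase opened'.
(e) Not entailed — John opened the briefcase, not the door; the door belongs to the scrubbing event.
(f) Entailed — the original entails any weakening of itself; this just generalizes the agent.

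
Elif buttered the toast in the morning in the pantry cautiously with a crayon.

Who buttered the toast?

'Elif' marks the agent of the buttering event.

Elif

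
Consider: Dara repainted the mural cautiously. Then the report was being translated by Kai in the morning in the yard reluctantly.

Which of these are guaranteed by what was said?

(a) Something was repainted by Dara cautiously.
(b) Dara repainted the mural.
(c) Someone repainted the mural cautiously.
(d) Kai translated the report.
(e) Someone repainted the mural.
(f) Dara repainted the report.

(a) Entailed — every conjunct here is already in the original repainting event.
(b) Entailed — the original entails any weakening of itself; this just drops 'cautiously'.
(c) Entailed — generalizing the agent leaves a sub-description the original still satisfies.
(d) Not entailed — 'was translating' is progressive on an accomplishment; it does not entail the completed 'translated'.
(e) Entailed — the original entails any weakening of itself; this just drops 'cautiously' and generalizes the agent.
(f) Not entailed — Dara repainted the mural, not the report; the report belongs to the translating event.

(a), (b), (c), (e)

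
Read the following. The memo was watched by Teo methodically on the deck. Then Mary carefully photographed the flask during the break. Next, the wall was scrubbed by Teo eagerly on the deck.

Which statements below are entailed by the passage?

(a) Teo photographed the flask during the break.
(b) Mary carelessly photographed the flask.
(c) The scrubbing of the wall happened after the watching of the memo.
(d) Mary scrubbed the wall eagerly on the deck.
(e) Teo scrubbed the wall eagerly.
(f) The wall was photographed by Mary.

(c), (e)

(a) Not entailed — the passage has Mary photographing the flask, not Teo.
(b) Not entailed — 'carelessly' adds a manner not in (and inconsistent with) the original.
(c) Entailed — the narrative places the watching before the scrubbing.
(d) Not entailed — the passage has Teo scrubbing the wall, not Mary.
(e) Entailed — this follows by dropping conjuncts from the scrubbing event's description.
(f) Not entailed — Mary photographed the flask, not the wall; the wall belongs to the scrubbing event.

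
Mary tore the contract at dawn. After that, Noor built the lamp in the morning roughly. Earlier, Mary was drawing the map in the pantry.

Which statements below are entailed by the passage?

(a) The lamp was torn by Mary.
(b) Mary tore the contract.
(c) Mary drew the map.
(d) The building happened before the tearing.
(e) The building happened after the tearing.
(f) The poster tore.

(a) Not entailed — Mary tore the contract, not the lamp; the lamp belongs to the building event.
(b) Entailed — dropping 'at dawn' leaves a sub-description the original still satisfies.
(c) Not entailed — 'was drawing' is progressive on an accomplishment; it does not entail the completed 'drew'.
(d) Not entailed — the narrative places the tearing before the building, not after.
(e) Entailed — the narrative places the tearing before the building.
(f) Not entailed — the contract is what tore, not the poster.

(b), (e)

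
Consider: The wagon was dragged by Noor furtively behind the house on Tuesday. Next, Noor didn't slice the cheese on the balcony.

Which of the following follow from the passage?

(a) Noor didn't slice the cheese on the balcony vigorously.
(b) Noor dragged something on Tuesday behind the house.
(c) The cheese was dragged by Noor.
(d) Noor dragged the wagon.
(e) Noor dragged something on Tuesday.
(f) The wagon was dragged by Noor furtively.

(a) Entailed — under negation, adding a further restriction is entailed: if no such slicing event occurred, none occurred vigorously either.
(b) Entailed — every conjunct here is already in the original dragging event.
(c) Not entailed — Noor dragged the wagon, not the cheese; the cheese belongs to the slicing event.
(d) Entailed — every conjunct here is already in the original dragging event.
(e) Entailed — dropping 'furtively', 'behind the house' and generalizing the patient leaves a sub-description the original still satisfies.
(f) Entailed — every conjunct here is already in the original dragging event.

(a), (b), (d), (e), (f)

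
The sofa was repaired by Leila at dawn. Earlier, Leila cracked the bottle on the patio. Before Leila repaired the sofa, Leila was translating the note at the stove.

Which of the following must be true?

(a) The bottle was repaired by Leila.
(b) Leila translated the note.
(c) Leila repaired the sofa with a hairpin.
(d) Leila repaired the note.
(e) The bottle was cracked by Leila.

(a) Not entailed — Leila repaired the sofa, not the bottle; the bottle belongs to the cracking event.
(b) Not entailed — 'was translating' is progressive on an accomplishment; it does not entail the completed 'translated'.
(c) Not entailed — 'with a hairpin' adds information not in the original event.
(d) Not entailed — Leila repaired the sofa, not the note; the note belongs to the translating event.
(e) Entailed — the original entails any weakening of itself; this just drops 'on the patio'.

(e)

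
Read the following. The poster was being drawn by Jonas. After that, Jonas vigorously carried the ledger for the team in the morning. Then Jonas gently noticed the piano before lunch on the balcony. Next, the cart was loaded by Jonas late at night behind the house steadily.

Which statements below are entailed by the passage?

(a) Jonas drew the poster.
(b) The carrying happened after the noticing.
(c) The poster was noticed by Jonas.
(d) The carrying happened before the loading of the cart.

(a) Not entailed — 'was drawing' is progressive on an accomplishment; it does not entail the completed 'drew'.
(b) Not entailed — the narrative places the carrying before the noticing, not after.
(c) Not entailed — Jonas noticed the piano, not the poster; the poster belongs to the drawing event.
(d) Entailed — the narrative places the carrying before the loading.

(d)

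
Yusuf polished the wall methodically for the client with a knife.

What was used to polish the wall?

'with a knife' marks the instrument of the polishing event.

a knife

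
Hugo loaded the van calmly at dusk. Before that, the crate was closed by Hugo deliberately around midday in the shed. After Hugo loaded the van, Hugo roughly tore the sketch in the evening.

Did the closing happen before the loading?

yes

The narrative orders the closing before the loading.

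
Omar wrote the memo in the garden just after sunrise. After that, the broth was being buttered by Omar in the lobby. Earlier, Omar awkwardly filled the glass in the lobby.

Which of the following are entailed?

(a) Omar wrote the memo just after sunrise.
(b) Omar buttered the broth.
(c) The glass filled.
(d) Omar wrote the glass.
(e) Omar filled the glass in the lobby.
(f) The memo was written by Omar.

(a) Entailed — the original entails any weakening of itself; this just drops 'in the garden'.
(b) Not entailed — 'was buttering' is progressive on an accomplishment; it does not entail the completed 'buttered'.
(c) Entailed — 'Omar filled the glass' is causative; it entails the inchoative 'the glass filled'.
(d) Not entailed — Omar wrote the memo, not the glass; the glass belongs to the filling event.
(e) Entailed — the original entails any weakening of itself; this just drops 'awkwardly'.
(f) Entailed — the original entails any weakening of itself; this just drops 'just after sunrise', 'in the garden'.

(a), (c), (e), (f)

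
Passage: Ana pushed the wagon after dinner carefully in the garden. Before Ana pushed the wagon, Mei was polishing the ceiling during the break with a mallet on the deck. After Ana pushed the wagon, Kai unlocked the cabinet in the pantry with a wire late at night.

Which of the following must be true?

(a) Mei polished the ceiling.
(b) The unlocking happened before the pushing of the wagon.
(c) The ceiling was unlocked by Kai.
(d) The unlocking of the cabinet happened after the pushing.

(a), (d)

(a) Entailed — 'polish' is an activity; 'was polishing' entails that some polishing happened, so 'polished' holds.
(b) Not entailed — the narrative places the pushing before the unlocking, not after.
(c) Not entailed — Kai unlocked the cabinet, not the ceiling; the ceiling belongs to the polishing event.
(d) Entailed — the narrative places the pushing before the unlocking.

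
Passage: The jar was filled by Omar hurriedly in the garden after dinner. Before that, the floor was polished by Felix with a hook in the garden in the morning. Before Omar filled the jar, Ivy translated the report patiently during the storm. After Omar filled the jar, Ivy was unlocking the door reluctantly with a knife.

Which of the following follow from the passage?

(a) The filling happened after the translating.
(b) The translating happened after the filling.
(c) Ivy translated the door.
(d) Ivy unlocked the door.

(a)

(a) Entailed — the narrative places the translating before the filling.
(b) Not entailed — the narrative places the translating before the filling, not after.
(c) Not entailed — Ivy translated the report, not the door; the door belongs to the unlocking event.
(d) Not entailed — 'was unlocking' is progressive on an accomplishment; it does not entail the completed 'unlocked'.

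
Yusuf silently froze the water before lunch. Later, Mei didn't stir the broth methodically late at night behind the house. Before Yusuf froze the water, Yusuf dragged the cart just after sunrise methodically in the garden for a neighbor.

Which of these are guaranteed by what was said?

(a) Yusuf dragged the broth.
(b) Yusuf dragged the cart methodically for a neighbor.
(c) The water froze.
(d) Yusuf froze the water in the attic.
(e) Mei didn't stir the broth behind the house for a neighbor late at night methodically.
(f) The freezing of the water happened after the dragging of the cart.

(a) Not entailed — Yusuf dragged the cart, not the broth; the broth belongs to the stirring event.
(b) Entailed — the original entails any weakening of itself; this just drops 'in the garden', 'just after sunrise'.
(c) Entailed — 'Yusuf froze the water' is causative; it entails the inchoative 'the water froze'.
(d) Not entailed — 'in the attic' adds information not in the original event.
(e) Entailed — under negation, adding a further restriction is entailed: if no such stirring event occurred, none occurred for a neighbor either.
(f) Entailed — the narrative places the dragging before the freezing.

(b), (c), (e), (f)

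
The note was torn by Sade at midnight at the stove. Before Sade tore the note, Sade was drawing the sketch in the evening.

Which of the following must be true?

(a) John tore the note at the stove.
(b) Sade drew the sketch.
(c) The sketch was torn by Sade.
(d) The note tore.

(d)

(a) Not entailed — the passage has Sade tearing the note, not John.
(b) Not entailed — 'was drawing' is progressive on an accomplishment; it does not entail the completed 'drew'.
(c) Not entailed — Sade tore the note, not the sketch; the sketch belongs to the drawing event.
(d) Entailed — 'Sade tore the note' is causative; it entails the inchoative 'the note tore'.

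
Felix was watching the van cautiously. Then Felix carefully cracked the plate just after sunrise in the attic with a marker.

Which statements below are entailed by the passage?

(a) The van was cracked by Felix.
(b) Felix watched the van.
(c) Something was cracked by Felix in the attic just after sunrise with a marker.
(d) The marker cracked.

(a) Not entailed — Felix cracked the plate, not the van; the van belongs to the watching event.
(b) Entailed — 'watch' is an activity; 'was watching' entails that some watching happened, so 'watched' holds.
(c) Entailed — the original entails any weakening of itself; this just drops 'carefully' and generalizes the patient.
(d) Not entailed — the plate is what cracked, not the marker.

(b), (c)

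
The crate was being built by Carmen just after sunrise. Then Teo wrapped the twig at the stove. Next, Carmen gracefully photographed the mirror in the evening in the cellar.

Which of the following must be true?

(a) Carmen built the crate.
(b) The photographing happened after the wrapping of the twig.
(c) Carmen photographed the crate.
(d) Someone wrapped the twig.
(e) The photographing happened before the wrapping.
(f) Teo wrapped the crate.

(a) Not entailed — 'was building' is progressive on an accomplishment; it does not entail the completed 'built'.
(b) Entailed — the narrative places the wrapping before the photographing.
(c) Not entailed — Carmen photographed the mirror, not the crate; the crate belongs to the building event.
(d) Entailed — the original entails any weakening of itself; this just drops 'at the stove' and generalizes the agent.
(e) Not entailed — the narrative places the wrapping before the photographing, not after.
(f) Not entailed — Teo wrapped the twig, not the crate; the crate belongs to the building event.

(b), (d)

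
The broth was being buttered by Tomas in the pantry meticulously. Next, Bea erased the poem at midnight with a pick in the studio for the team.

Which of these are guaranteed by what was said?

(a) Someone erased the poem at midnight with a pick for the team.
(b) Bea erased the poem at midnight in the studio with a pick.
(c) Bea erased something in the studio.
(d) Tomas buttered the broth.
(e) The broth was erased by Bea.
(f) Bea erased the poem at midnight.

(a) Entailed — this follows by dropping conjuncts from the erasing event's description.
(b) Entailed — this follows by dropping conjuncts from the erasing event's description.
(c) Entailed — the original entails any weakening of itself; this just drops 'for the team', 'at midnight', 'with a pick' and generalizes the patient.
(d) Not entailed — 'was buttering' is progressive on an accomplishment; it does not entail the completed 'buttered'.
(e) Not entailed — Bea erased the poem, not the broth; the broth belongs to the buttering event.
(f) Entailed — the original entails any weakening of itself; this just drops 'in the studio', 'for the team', 'with a pick'.

(a), (b), (c), (f)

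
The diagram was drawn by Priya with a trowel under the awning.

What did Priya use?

a trowel

'with a trowel' marks the instrument of the drawing event.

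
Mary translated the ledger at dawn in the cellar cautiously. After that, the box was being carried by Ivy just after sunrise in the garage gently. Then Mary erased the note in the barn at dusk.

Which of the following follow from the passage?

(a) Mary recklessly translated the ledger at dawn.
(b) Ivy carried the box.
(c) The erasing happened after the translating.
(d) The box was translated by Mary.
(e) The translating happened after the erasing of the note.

(a) Not entailed — 'recklessly' adds a manner not in (and inconsistent with) the original.
(b) Entailed — 'carry' is an activity; 'was carrying' entails that some carrying happened, so 'carried' holds.
(c) Entailed — the narrative places the translating before the erasing.
(d) Not entailed — Mary translated the ledger, not the box; the box belongs to the carrying event.
(e) Not entailed — the narrative places the translating before the erasing, not after.

(b), (c)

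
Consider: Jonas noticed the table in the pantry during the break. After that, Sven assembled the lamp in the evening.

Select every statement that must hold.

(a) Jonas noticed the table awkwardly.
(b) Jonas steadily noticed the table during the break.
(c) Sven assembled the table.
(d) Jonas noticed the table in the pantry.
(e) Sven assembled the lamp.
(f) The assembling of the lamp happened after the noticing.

(d), (e), (f)

(a) Not entailed — 'awkwardly' adds information not in the original event.
(b) Not entailed — 'steadily' adds information not in the original event.
(c) Not entailed — Sven assembled the lamp, not the table; the table belongs to the noticing event.
(d) Entailed — this follows by dropping conjuncts from the noticing event's description.
(e) Entailed — every conjunct here is already in the original assembling event.
(f) Entailed — the narrative places the noticing before the assembling.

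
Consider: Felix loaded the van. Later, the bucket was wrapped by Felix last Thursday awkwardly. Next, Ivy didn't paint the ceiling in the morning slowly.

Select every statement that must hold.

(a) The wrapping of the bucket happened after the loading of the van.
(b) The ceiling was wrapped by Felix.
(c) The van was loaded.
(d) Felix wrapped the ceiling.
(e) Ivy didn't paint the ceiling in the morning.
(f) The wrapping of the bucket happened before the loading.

(a), (c)

(a) Entailed — the narrative places the loading before the wrapping.
(b) Not entailed — Felix wrapped the bucket, not the ceiling; the ceiling belongs to the painting event.
(c) Entailed — every conjunct here is already in the original loading event.
(d) Not entailed — Felix wrapped the bucket, not the ceiling; the ceiling belongs to the painting event.
(e) Not entailed — dropping 'slowly' under negation is not valid — the original leaves open that Ivy painted the ceiling some other way.
(f) Not entailed — the narrative places the loading before the wrapping, not after.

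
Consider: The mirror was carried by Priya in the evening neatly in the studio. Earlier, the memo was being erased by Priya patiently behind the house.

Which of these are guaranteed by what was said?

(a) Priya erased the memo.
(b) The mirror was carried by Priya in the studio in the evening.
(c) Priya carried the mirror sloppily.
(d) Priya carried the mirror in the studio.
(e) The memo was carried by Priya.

(b), (d)

(a) Not entailed — 'was erasing' is progressive on an accomplishment; it does not entail the completed 'erased'.
(b) Entailed — dropping 'neatly' leaves a sub-description the original still satisfies.
(c) Not entailed — 'sloppily' adds a manner not in (and inconsistent with) the original.
(d) Entailed — this follows by dropping conjuncts from the carrying event's description.
(e) Not entailed — Priya carried the mirror, not the memo; the memo belongs to the erasing event.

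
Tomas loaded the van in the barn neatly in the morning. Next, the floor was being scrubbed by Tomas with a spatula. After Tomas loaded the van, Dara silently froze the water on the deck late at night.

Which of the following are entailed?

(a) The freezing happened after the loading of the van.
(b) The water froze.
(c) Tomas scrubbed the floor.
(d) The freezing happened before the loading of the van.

(a) Entailed — the narrative places the loading before the freezing.
(b) Entailed — 'Dara froze the water' is causative; it entails the inchoative 'the water froze'.
(c) Entailed — 'scrub' is an activity; 'was scrubbing' entails that some scrubbing happened, so 'scrubbed' holds.
(d) Not entailed — the narrative places the loading before the freezing, not after.

(a), (b), (c)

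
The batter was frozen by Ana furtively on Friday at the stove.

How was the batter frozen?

furtively

'furtively' marks the manner of the freezing event.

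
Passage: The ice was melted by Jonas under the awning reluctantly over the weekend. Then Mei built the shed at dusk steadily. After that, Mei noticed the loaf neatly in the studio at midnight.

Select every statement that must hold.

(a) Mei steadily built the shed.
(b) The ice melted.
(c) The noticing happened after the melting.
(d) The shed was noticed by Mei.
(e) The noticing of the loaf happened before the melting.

(a) Entailed — every conjunct here is already in the original building event.
(b) Entailed — 'Jonas melted the ice' is causative; it entails the inchoative 'the ice melted'.
(c) Entailed — the narrative places the melting before the noticing.
(d) Not entailed — Mei noticed the loaf, not the shed; the shed belongs to the building event.
(e) Not entailed — the narrative places the melting before the noticing, not after.

(a), (b), (c)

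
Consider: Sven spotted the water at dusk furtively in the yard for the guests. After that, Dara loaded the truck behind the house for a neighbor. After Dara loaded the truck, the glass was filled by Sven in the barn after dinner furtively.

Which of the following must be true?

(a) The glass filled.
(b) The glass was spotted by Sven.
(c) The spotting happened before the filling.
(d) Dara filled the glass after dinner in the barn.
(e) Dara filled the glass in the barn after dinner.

(a), (c)

(a) Entailed — 'Sven filled the glass' is causative; it entails the inchoative 'the glass filled'.
(b) Not entailed — Sven spotted the water, not the glass; the glass belongs to the filling event.
(c) Entailed — the narrative places the spotting before the filling.
(d) Not entailed — the passage has Sven filling the glass, not Dara.
(e) Not entailed — the passage has Sven filling the glass, not Dara.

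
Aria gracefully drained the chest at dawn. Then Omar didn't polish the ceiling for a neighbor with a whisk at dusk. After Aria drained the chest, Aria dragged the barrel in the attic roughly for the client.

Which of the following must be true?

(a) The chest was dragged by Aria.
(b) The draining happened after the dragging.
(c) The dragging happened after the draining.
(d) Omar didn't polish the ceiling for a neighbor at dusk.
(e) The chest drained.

(a) Not entailed — Aria dragged the barrel, not the chest; the chest belongs to the draining event.
(b) Not entailed — the narrative places the draining before the dragging, not after.
(c) Entailed — the narrative places the draining before the dragging.
(d) Not entailed — dropping 'with a whisk' under negation is not valid — the original leaves open that Omar polished the ceiling some other way.
(e) Entailed — 'Aria drained the chest' is causative; it entails the inchoative 'the chest drained'.

(c), (e)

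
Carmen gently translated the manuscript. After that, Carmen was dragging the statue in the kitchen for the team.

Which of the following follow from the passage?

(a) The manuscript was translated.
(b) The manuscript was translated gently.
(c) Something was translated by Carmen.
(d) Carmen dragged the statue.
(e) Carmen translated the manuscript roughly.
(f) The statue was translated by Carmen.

(a), (b), (c), (d)

(a) Entailed — dropping 'gently' and generalizing the agent leaves a sub-description the original still satisfies.
(b) Entailed — generalizing the agent leaves a sub-description the original still satisfies.
(c) Entailed — dropping 'gently' and generalizing the patient leaves a sub-description the original still satisfies.
(d) Entailed — 'drag' is an activity; 'was dragging' entails that some dragging happened, so 'dragged' holds.
(e) Not entailed — 'roughly' adds a manner not in (and inconsistent with) the original.
(f) Not entailed — Carmen translated the manuscript, not the statue; the statue belongs to the dragging event.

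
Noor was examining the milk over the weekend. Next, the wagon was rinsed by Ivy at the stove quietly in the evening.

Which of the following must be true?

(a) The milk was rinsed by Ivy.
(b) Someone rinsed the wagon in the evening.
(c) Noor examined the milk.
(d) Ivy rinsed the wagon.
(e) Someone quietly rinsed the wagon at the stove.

(a) Not entailed — Ivy rinsed the wagon, not the milk; the milk belongs to the examining event.
(b) Entailed — the original entails any weakening of itself; this just drops 'quietly', 'at the stove' and generalizes the agent.
(c) Entailed — 'examine' is an activity; 'was examining' entails that some examining happened, so 'examined' holds.
(d) Entailed — dropping 'quietly', 'at the stove', 'in the evening' leaves a sub-description the original still satisfies.
(e) Entailed — this follows by dropping conjuncts from the rinsing event's description.

(b), (c), (d), (e)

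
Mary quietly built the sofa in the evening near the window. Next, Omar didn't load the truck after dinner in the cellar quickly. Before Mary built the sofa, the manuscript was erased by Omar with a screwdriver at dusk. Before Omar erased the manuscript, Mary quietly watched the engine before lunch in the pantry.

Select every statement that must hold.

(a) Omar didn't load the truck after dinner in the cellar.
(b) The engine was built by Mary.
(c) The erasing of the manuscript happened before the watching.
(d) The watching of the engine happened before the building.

(d)

(a) Not entailed — dropping 'quickly' under negation is not valid — the original leaves open that Omar loaded the truck some other way.
(b) Not entailed — Mary built the sofa, not the engine; the engine belongs to the watching event.
(c) Not entailed — the narrative places the watching before the erasing, not after.
(d) Entailed — the narrative places the watching before the building.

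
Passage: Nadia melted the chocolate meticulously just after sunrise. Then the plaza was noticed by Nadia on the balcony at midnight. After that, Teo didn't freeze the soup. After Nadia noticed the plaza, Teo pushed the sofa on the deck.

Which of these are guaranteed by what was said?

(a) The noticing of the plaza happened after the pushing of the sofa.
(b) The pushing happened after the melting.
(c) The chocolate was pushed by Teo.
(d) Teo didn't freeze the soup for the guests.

(a) Not entailed — the narrative places the noticing before the pushing, not after.
(b) Entailed — the narrative places the melting before the pushing.
(c) Not entailed — Teo pushed the sofa, not the chocolate; the chocolate belongs to the melting event.
(d) Entailed — under negation, adding a further restriction is entailed: if no such freezing event occurred, none occurred for the guests either.

(b), (d)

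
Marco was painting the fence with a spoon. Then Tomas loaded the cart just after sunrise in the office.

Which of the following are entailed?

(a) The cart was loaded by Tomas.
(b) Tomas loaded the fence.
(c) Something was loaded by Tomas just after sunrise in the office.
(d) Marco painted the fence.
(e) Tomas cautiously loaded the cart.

(a), (c)

(a) Entailed — dropping 'just after sunrise', 'in the office' leaves a sub-description the original still satisfies.
(b) Not entailed — Tomas loaded the cart, not the fence; the fence belongs to the painting event.
(c) Entailed — generalizing the patient leaves a sub-description the original still satisfies.
(d) Not entailed — 'was painting' is progressive on an accomplishment; it does not entail the completed 'painted'.
(e) Not entailed — 'cautiously' adds information not in the original event.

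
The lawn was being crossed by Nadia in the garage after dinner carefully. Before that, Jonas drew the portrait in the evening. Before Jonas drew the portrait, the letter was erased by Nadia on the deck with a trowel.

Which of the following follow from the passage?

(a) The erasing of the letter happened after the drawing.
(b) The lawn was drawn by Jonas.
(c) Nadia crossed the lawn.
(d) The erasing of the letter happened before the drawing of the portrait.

(a) Not entailed — the narrative places the erasing before the drawing, not after.
(b) Not entailed — Jonas drew the portrait, not the lawn; the lawn belongs to the crossing event.
(c) Not entailed — 'was crossing' is progressive on an accomplishment; it does not entail the completed 'crossed'.
(d) Entailed — the narrative places the erasing before the drawing.

(d)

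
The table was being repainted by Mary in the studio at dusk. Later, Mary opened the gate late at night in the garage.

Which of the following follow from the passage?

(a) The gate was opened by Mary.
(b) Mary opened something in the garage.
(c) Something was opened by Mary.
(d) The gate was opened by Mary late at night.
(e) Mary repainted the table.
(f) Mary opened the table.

(a) Entailed — this follows by dropping conjuncts from the opening event's description.
(b) Entailed — every conjunct here is already in the original opening event.
(c) Entailed — dropping 'late at night', 'in the garage' and generalizing the patient leaves a sub-description the original still satisfies.
(d) Entailed — this follows by dropping conjuncts from the opening event's description.
(e) Not entailed — 'was repainting' is progressive on an accomplishment; it does not entail the completed 'repainted'.
(f) Not entailed — Mary opened the gate, not the table; the table belongs to the repainting event.

(a), (b), (c), (d)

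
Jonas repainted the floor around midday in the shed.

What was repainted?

'the floor' marks the patient of the repainting event.

the floor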